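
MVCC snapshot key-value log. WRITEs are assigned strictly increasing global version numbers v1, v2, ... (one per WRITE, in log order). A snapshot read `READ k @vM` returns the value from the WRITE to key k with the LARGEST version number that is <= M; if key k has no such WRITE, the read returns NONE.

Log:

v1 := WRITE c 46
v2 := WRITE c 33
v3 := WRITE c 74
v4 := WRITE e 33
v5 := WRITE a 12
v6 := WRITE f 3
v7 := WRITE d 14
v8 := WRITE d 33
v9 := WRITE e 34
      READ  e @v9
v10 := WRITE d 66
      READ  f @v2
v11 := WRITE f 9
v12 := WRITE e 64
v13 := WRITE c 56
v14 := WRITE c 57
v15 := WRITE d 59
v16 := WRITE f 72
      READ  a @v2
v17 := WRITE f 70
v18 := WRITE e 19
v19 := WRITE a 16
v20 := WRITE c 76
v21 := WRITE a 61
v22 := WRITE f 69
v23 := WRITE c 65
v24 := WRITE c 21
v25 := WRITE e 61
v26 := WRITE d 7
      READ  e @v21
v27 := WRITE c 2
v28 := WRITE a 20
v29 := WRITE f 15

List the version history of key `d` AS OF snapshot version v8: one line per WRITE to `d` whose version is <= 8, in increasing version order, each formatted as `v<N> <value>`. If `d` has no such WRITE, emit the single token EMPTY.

Answer: v7 14
v8 33

Derivation:
Scan writes for key=d with version <= 8:
  v1 WRITE c 46 -> skip
  v2 WRITE c 33 -> skip
  v3 WRITE c 74 -> skip
  v4 WRITE e 33 -> skip
  v5 WRITE a 12 -> skip
  v6 WRITE f 3 -> skip
  v7 WRITE d 14 -> keep
  v8 WRITE d 33 -> keep
  v9 WRITE e 34 -> skip
  v10 WRITE d 66 -> drop (> snap)
  v11 WRITE f 9 -> skip
  v12 WRITE e 64 -> skip
  v13 WRITE c 56 -> skip
  v14 WRITE c 57 -> skip
  v15 WRITE d 59 -> drop (> snap)
  v16 WRITE f 72 -> skip
  v17 WRITE f 70 -> skip
  v18 WRITE e 19 -> skip
  v19 WRITE a 16 -> skip
  v20 WRITE c 76 -> skip
  v21 WRITE a 61 -> skip
  v22 WRITE f 69 -> skip
  v23 WRITE c 65 -> skip
  v24 WRITE c 21 -> skip
  v25 WRITE e 61 -> skip
  v26 WRITE d 7 -> drop (> snap)
  v27 WRITE c 2 -> skip
  v28 WRITE a 20 -> skip
  v29 WRITE f 15 -> skip
Collected: [(7, 14), (8, 33)]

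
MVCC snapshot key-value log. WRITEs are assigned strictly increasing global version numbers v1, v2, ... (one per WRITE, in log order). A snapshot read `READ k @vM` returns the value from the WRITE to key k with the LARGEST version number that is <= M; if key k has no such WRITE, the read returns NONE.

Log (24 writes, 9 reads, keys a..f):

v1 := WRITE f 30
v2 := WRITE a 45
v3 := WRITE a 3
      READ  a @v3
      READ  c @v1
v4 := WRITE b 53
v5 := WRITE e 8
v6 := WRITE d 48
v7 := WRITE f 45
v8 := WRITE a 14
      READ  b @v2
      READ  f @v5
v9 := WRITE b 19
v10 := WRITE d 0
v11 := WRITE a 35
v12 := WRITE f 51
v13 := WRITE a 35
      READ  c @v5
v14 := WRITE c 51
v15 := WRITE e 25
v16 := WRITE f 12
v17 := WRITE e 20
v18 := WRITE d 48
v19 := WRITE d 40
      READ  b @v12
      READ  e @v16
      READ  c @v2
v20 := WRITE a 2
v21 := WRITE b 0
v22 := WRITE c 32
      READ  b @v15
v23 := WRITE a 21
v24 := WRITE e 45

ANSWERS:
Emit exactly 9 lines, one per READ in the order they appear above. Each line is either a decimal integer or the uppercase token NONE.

v1: WRITE f=30  (f history now [(1, 30)])
v2: WRITE a=45  (a history now [(2, 45)])
v3: WRITE a=3  (a history now [(2, 45), (3, 3)])
READ a @v3: history=[(2, 45), (3, 3)] -> pick v3 -> 3
READ c @v1: history=[] -> no version <= 1 -> NONE
v4: WRITE b=53  (b history now [(4, 53)])
v5: WRITE e=8  (e history now [(5, 8)])
v6: WRITE d=48  (d history now [(6, 48)])
v7: WRITE f=45  (f history now [(1, 30), (7, 45)])
v8: WRITE a=14  (a history now [(2, 45), (3, 3), (8, 14)])
READ b @v2: history=[(4, 53)] -> no version <= 2 -> NONE
READ f @v5: history=[(1, 30), (7, 45)] -> pick v1 -> 30
v9: WRITE b=19  (b history now [(4, 53), (9, 19)])
v10: WRITE d=0  (d history now [(6, 48), (10, 0)])
v11: WRITE a=35  (a history now [(2, 45), (3, 3), (8, 14), (11, 35)])
v12: WRITE f=51  (f history now [(1, 30), (7, 45), (12, 51)])
v13: WRITE a=35  (a history now [(2, 45), (3, 3), (8, 14), (11, 35), (13, 35)])
READ c @v5: history=[] -> no version <= 5 -> NONE
v14: WRITE c=51  (c history now [(14, 51)])
v15: WRITE e=25  (e history now [(5, 8), (15, 25)])
v16: WRITE f=12  (f history now [(1, 30), (7, 45), (12, 51), (16, 12)])
v17: WRITE e=20  (e history now [(5, 8), (15, 25), (17, 20)])
v18: WRITE d=48  (d history now [(6, 48), (10, 0), (18, 48)])
v19: WRITE d=40  (d history now [(6, 48), (10, 0), (18, 48), (19, 40)])
READ b @v12: history=[(4, 53), (9, 19)] -> pick v9 -> 19
READ e @v16: history=[(5, 8), (15, 25), (17, 20)] -> pick v15 -> 25
READ c @v2: history=[(14, 51)] -> no version <= 2 -> NONE
v20: WRITE a=2  (a history now [(2, 45), (3, 3), (8, 14), (11, 35), (13, 35), (20, 2)])
v21: WRITE b=0  (b history now [(4, 53), (9, 19), (21, 0)])
v22: WRITE c=32  (c history now [(14, 51), (22, 32)])
READ b @v15: history=[(4, 53), (9, 19), (21, 0)] -> pick v9 -> 19
v23: WRITE a=21  (a history now [(2, 45), (3, 3), (8, 14), (11, 35), (13, 35), (20, 2), (23, 21)])
v24: WRITE e=45  (e history now [(5, 8), (15, 25), (17, 20), (24, 45)])

Answer: 3
NONE
NONE
30
NONE
19
25
NONE
19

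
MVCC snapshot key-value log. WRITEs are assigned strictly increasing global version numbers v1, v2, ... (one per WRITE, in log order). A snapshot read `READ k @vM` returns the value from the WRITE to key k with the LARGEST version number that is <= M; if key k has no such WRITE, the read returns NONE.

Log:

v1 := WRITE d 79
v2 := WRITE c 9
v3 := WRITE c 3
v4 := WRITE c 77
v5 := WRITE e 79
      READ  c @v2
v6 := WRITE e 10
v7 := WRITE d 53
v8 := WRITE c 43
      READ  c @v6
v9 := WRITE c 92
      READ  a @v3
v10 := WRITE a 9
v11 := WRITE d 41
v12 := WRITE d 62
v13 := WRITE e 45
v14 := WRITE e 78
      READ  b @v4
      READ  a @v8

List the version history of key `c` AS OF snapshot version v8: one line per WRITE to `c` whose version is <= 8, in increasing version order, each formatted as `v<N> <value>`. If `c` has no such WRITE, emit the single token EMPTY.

Scan writes for key=c with version <= 8:
  v1 WRITE d 79 -> skip
  v2 WRITE c 9 -> keep
  v3 WRITE c 3 -> keep
  v4 WRITE c 77 -> keep
  v5 WRITE e 79 -> skip
  v6 WRITE e 10 -> skip
  v7 WRITE d 53 -> skip
  v8 WRITE c 43 -> keep
  v9 WRITE c 92 -> drop (> snap)
  v10 WRITE a 9 -> skip
  v11 WRITE d 41 -> skip
  v12 WRITE d 62 -> skip
  v13 WRITE e 45 -> skip
  v14 WRITE e 78 -> skip
Collected: [(2, 9), (3, 3), (4, 77), (8, 43)]

Answer: v2 9
v3 3
v4 77
v8 43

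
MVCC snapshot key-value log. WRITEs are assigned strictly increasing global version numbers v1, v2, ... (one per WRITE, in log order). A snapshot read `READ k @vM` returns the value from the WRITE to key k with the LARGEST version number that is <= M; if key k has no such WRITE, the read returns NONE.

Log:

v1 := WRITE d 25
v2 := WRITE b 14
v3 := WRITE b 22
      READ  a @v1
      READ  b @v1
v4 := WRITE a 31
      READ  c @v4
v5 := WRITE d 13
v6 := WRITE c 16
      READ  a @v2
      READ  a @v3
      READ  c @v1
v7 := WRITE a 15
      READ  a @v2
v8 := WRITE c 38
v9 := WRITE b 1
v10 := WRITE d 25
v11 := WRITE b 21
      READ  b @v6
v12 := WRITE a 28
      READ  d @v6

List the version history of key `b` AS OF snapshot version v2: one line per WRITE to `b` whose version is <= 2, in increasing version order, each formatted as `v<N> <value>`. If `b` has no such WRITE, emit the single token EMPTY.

Answer: v2 14

Derivation:
Scan writes for key=b with version <= 2:
  v1 WRITE d 25 -> skip
  v2 WRITE b 14 -> keep
  v3 WRITE b 22 -> drop (> snap)
  v4 WRITE a 31 -> skip
  v5 WRITE d 13 -> skip
  v6 WRITE c 16 -> skip
  v7 WRITE a 15 -> skip
  v8 WRITE c 38 -> skip
  v9 WRITE b 1 -> drop (> snap)
  v10 WRITE d 25 -> skip
  v11 WRITE b 21 -> drop (> snap)
  v12 WRITE a 28 -> skip
Collected: [(2, 14)]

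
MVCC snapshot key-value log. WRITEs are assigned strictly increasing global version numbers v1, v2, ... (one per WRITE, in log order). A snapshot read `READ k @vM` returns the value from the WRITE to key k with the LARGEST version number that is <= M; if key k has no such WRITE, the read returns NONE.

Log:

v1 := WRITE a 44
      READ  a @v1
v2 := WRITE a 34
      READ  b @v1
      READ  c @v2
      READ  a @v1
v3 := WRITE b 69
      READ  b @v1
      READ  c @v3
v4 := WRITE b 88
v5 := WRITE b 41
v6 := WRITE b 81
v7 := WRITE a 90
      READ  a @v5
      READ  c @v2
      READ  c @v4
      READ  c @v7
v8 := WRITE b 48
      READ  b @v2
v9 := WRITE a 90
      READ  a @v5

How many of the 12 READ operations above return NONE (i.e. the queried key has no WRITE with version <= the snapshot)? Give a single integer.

Answer: 8

Derivation:
v1: WRITE a=44  (a history now [(1, 44)])
READ a @v1: history=[(1, 44)] -> pick v1 -> 44
v2: WRITE a=34  (a history now [(1, 44), (2, 34)])
READ b @v1: history=[] -> no version <= 1 -> NONE
READ c @v2: history=[] -> no version <= 2 -> NONE
READ a @v1: history=[(1, 44), (2, 34)] -> pick v1 -> 44
v3: WRITE b=69  (b history now [(3, 69)])
READ b @v1: history=[(3, 69)] -> no version <= 1 -> NONE
READ c @v3: history=[] -> no version <= 3 -> NONE
v4: WRITE b=88  (b history now [(3, 69), (4, 88)])
v5: WRITE b=41  (b history now [(3, 69), (4, 88), (5, 41)])
v6: WRITE b=81  (b history now [(3, 69), (4, 88), (5, 41), (6, 81)])
v7: WRITE a=90  (a history now [(1, 44), (2, 34), (7, 90)])
READ a @v5: history=[(1, 44), (2, 34), (7, 90)] -> pick v2 -> 34
READ c @v2: history=[] -> no version <= 2 -> NONE
READ c @v4: history=[] -> no version <= 4 -> NONE
READ c @v7: history=[] -> no version <= 7 -> NONE
v8: WRITE b=48  (b history now [(3, 69), (4, 88), (5, 41), (6, 81), (8, 48)])
READ b @v2: history=[(3, 69), (4, 88), (5, 41), (6, 81), (8, 48)] -> no version <= 2 -> NONE
v9: WRITE a=90  (a history now [(1, 44), (2, 34), (7, 90), (9, 90)])
READ a @v5: history=[(1, 44), (2, 34), (7, 90), (9, 90)] -> pick v2 -> 34
Read results in order: ['44', 'NONE', 'NONE', '44', 'NONE', 'NONE', '34', 'NONE', 'NONE', 'NONE', 'NONE', '34']
NONE count = 8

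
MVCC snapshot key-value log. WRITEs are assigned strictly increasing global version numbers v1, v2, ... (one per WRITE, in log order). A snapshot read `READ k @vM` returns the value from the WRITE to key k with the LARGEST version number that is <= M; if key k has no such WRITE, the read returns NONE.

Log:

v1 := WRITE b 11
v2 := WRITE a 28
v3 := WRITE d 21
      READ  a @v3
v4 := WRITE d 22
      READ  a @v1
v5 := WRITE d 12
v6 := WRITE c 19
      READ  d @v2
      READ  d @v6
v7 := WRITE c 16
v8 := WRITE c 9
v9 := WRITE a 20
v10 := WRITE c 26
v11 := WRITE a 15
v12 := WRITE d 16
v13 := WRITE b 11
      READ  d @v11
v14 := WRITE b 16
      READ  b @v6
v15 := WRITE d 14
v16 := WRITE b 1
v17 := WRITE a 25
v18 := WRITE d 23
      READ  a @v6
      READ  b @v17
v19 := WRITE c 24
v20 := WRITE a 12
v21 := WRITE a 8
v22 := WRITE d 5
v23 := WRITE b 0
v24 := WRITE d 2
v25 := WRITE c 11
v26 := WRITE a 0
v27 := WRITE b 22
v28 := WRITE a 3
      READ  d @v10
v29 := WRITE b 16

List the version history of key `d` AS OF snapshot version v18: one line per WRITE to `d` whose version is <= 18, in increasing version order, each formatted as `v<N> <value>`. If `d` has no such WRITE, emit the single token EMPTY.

Scan writes for key=d with version <= 18:
  v1 WRITE b 11 -> skip
  v2 WRITE a 28 -> skip
  v3 WRITE d 21 -> keep
  v4 WRITE d 22 -> keep
  v5 WRITE d 12 -> keep
  v6 WRITE c 19 -> skip
  v7 WRITE c 16 -> skip
  v8 WRITE c 9 -> skip
  v9 WRITE a 20 -> skip
  v10 WRITE c 26 -> skip
  v11 WRITE a 15 -> skip
  v12 WRITE d 16 -> keep
  v13 WRITE b 11 -> skip
  v14 WRITE b 16 -> skip
  v15 WRITE d 14 -> keep
  v16 WRITE b 1 -> skip
  v17 WRITE a 25 -> skip
  v18 WRITE d 23 -> keep
  v19 WRITE c 24 -> skip
  v20 WRITE a 12 -> skip
  v21 WRITE a 8 -> skip
  v22 WRITE d 5 -> drop (> snap)
  v23 WRITE b 0 -> skip
  v24 WRITE d 2 -> drop (> snap)
  v25 WRITE c 11 -> skip
  v26 WRITE a 0 -> skip
  v27 WRITE b 22 -> skip
  v28 WRITE a 3 -> skip
  v29 WRITE b 16 -> skip
Collected: [(3, 21), (4, 22), (5, 12), (12, 16), (15, 14), (18, 23)]

Answer: v3 21
v4 22
v5 12
v12 16
v15 14
v18 23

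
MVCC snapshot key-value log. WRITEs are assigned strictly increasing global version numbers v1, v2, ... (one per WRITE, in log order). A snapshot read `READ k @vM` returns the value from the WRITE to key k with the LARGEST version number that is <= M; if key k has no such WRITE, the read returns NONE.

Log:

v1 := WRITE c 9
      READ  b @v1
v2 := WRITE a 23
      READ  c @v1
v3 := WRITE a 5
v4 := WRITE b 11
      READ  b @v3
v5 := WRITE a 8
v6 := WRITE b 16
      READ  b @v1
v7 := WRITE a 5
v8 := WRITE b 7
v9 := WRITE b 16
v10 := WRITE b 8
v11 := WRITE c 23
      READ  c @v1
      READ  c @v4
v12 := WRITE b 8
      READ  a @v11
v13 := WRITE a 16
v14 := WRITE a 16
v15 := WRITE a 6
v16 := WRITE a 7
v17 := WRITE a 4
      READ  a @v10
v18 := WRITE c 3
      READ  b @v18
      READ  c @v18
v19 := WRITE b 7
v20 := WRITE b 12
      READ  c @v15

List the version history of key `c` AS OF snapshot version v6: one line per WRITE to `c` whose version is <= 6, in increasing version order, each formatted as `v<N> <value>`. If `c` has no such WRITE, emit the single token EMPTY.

Scan writes for key=c with version <= 6:
  v1 WRITE c 9 -> keep
  v2 WRITE a 23 -> skip
  v3 WRITE a 5 -> skip
  v4 WRITE b 11 -> skip
  v5 WRITE a 8 -> skip
  v6 WRITE b 16 -> skip
  v7 WRITE a 5 -> skip
  v8 WRITE b 7 -> skip
  v9 WRITE b 16 -> skip
  v10 WRITE b 8 -> skip
  v11 WRITE c 23 -> drop (> snap)
  v12 WRITE b 8 -> skip
  v13 WRITE a 16 -> skip
  v14 WRITE a 16 -> skip
  v15 WRITE a 6 -> skip
  v16 WRITE a 7 -> skip
  v17 WRITE a 4 -> skip
  v18 WRITE c 3 -> drop (> snap)
  v19 WRITE b 7 -> skip
  v20 WRITE b 12 -> skip
Collected: [(1, 9)]

Answer: v1 9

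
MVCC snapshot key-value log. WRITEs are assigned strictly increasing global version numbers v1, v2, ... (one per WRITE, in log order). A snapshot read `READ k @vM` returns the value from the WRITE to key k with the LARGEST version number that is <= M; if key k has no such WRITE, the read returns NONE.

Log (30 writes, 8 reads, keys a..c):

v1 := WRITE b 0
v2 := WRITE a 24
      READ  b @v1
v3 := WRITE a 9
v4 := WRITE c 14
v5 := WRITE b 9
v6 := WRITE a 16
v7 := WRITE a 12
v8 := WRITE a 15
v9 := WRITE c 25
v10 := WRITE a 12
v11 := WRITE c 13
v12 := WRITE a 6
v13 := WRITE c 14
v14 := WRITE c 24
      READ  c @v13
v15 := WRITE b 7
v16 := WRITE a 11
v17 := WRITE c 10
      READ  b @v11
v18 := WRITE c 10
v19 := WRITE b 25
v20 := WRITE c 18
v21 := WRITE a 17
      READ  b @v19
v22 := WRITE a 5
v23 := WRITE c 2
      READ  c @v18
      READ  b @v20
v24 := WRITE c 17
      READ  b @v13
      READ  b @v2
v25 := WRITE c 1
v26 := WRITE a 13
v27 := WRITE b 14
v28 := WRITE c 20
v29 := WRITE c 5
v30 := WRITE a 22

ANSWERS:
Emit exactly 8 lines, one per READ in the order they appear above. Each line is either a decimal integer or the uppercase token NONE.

Answer: 0
14
9
25
10
25
9
0

Derivation:
v1: WRITE b=0  (b history now [(1, 0)])
v2: WRITE a=24  (a history now [(2, 24)])
READ b @v1: history=[(1, 0)] -> pick v1 -> 0
v3: WRITE a=9  (a history now [(2, 24), (3, 9)])
v4: WRITE c=14  (c history now [(4, 14)])
v5: WRITE b=9  (b history now [(1, 0), (5, 9)])
v6: WRITE a=16  (a history now [(2, 24), (3, 9), (6, 16)])
v7: WRITE a=12  (a history now [(2, 24), (3, 9), (6, 16), (7, 12)])
v8: WRITE a=15  (a history now [(2, 24), (3, 9), (6, 16), (7, 12), (8, 15)])
v9: WRITE c=25  (c history now [(4, 14), (9, 25)])
v10: WRITE a=12  (a history now [(2, 24), (3, 9), (6, 16), (7, 12), (8, 15), (10, 12)])
v11: WRITE c=13  (c history now [(4, 14), (9, 25), (11, 13)])
v12: WRITE a=6  (a history now [(2, 24), (3, 9), (6, 16), (7, 12), (8, 15), (10, 12), (12, 6)])
v13: WRITE c=14  (c history now [(4, 14), (9, 25), (11, 13), (13, 14)])
v14: WRITE c=24  (c history now [(4, 14), (9, 25), (11, 13), (13, 14), (14, 24)])
READ c @v13: history=[(4, 14), (9, 25), (11, 13), (13, 14), (14, 24)] -> pick v13 -> 14
v15: WRITE b=7  (b history now [(1, 0), (5, 9), (15, 7)])
v16: WRITE a=11  (a history now [(2, 24), (3, 9), (6, 16), (7, 12), (8, 15), (10, 12), (12, 6), (16, 11)])
v17: WRITE c=10  (c history now [(4, 14), (9, 25), (11, 13), (13, 14), (14, 24), (17, 10)])
READ b @v11: history=[(1, 0), (5, 9), (15, 7)] -> pick v5 -> 9
v18: WRITE c=10  (c history now [(4, 14), (9, 25), (11, 13), (13, 14), (14, 24), (17, 10), (18, 10)])
v19: WRITE b=25  (b history now [(1, 0), (5, 9), (15, 7), (19, 25)])
v20: WRITE c=18  (c history now [(4, 14), (9, 25), (11, 13), (13, 14), (14, 24), (17, 10), (18, 10), (20, 18)])
v21: WRITE a=17  (a history now [(2, 24), (3, 9), (6, 16), (7, 12), (8, 15), (10, 12), (12, 6), (16, 11), (21, 17)])
READ b @v19: history=[(1, 0), (5, 9), (15, 7), (19, 25)] -> pick v19 -> 25
v22: WRITE a=5  (a history now [(2, 24), (3, 9), (6, 16), (7, 12), (8, 15), (10, 12), (12, 6), (16, 11), (21, 17), (22, 5)])
v23: WRITE c=2  (c history now [(4, 14), (9, 25), (11, 13), (13, 14), (14, 24), (17, 10), (18, 10), (20, 18), (23, 2)])
READ c @v18: history=[(4, 14), (9, 25), (11, 13), (13, 14), (14, 24), (17, 10), (18, 10), (20, 18), (23, 2)] -> pick v18 -> 10
READ b @v20: history=[(1, 0), (5, 9), (15, 7), (19, 25)] -> pick v19 -> 25
v24: WRITE c=17  (c history now [(4, 14), (9, 25), (11, 13), (13, 14), (14, 24), (17, 10), (18, 10), (20, 18), (23, 2), (24, 17)])
READ b @v13: history=[(1, 0), (5, 9), (15, 7), (19, 25)] -> pick v5 -> 9
READ b @v2: history=[(1, 0), (5, 9), (15, 7), (19, 25)] -> pick v1 -> 0
v25: WRITE c=1  (c history now [(4, 14), (9, 25), (11, 13), (13, 14), (14, 24), (17, 10), (18, 10), (20, 18), (23, 2), (24, 17), (25, 1)])
v26: WRITE a=13  (a history now [(2, 24), (3, 9), (6, 16), (7, 12), (8, 15), (10, 12), (12, 6), (16, 11), (21, 17), (22, 5), (26, 13)])
v27: WRITE b=14  (b history now [(1, 0), (5, 9), (15, 7), (19, 25), (27, 14)])
v28: WRITE c=20  (c history now [(4, 14), (9, 25), (11, 13), (13, 14), (14, 24), (17, 10), (18, 10), (20, 18), (23, 2), (24, 17), (25, 1), (28, 20)])
v29: WRITE c=5  (c history now [(4, 14), (9, 25), (11, 13), (13, 14), (14, 24), (17, 10), (18, 10), (20, 18), (23, 2), (24, 17), (25, 1), (28, 20), (29, 5)])
v30: WRITE a=22  (a history now [(2, 24), (3, 9), (6, 16), (7, 12), (8, 15), (10, 12), (12, 6), (16, 11), (21, 17), (22, 5), (26, 13), (30, 22)])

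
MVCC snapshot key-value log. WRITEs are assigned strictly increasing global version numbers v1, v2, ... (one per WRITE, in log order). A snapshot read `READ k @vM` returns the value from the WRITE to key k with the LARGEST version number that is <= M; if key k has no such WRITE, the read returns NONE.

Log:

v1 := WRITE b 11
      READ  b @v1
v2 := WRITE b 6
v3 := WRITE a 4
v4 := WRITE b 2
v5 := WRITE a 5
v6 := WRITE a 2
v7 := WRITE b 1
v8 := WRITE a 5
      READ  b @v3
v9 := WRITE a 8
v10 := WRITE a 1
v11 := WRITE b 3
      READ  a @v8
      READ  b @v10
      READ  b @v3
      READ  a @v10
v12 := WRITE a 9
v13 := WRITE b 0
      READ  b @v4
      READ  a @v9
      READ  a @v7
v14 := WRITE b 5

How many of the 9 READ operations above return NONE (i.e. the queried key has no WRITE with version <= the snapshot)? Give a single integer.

v1: WRITE b=11  (b history now [(1, 11)])
READ b @v1: history=[(1, 11)] -> pick v1 -> 11
v2: WRITE b=6  (b history now [(1, 11), (2, 6)])
v3: WRITE a=4  (a history now [(3, 4)])
v4: WRITE b=2  (b history now [(1, 11), (2, 6), (4, 2)])
v5: WRITE a=5  (a history now [(3, 4), (5, 5)])
v6: WRITE a=2  (a history now [(3, 4), (5, 5), (6, 2)])
v7: WRITE b=1  (b history now [(1, 11), (2, 6), (4, 2), (7, 1)])
v8: WRITE a=5  (a history now [(3, 4), (5, 5), (6, 2), (8, 5)])
READ b @v3: history=[(1, 11), (2, 6), (4, 2), (7, 1)] -> pick v2 -> 6
v9: WRITE a=8  (a history now [(3, 4), (5, 5), (6, 2), (8, 5), (9, 8)])
v10: WRITE a=1  (a history now [(3, 4), (5, 5), (6, 2), (8, 5), (9, 8), (10, 1)])
v11: WRITE b=3  (b history now [(1, 11), (2, 6), (4, 2), (7, 1), (11, 3)])
READ a @v8: history=[(3, 4), (5, 5), (6, 2), (8, 5), (9, 8), (10, 1)] -> pick v8 -> 5
READ b @v10: history=[(1, 11), (2, 6), (4, 2), (7, 1), (11, 3)] -> pick v7 -> 1
READ b @v3: history=[(1, 11), (2, 6), (4, 2), (7, 1), (11, 3)] -> pick v2 -> 6
READ a @v10: history=[(3, 4), (5, 5), (6, 2), (8, 5), (9, 8), (10, 1)] -> pick v10 -> 1
v12: WRITE a=9  (a history now [(3, 4), (5, 5), (6, 2), (8, 5), (9, 8), (10, 1), (12, 9)])
v13: WRITE b=0  (b history now [(1, 11), (2, 6), (4, 2), (7, 1), (11, 3), (13, 0)])
READ b @v4: history=[(1, 11), (2, 6), (4, 2), (7, 1), (11, 3), (13, 0)] -> pick v4 -> 2
READ a @v9: history=[(3, 4), (5, 5), (6, 2), (8, 5), (9, 8), (10, 1), (12, 9)] -> pick v9 -> 8
READ a @v7: history=[(3, 4), (5, 5), (6, 2), (8, 5), (9, 8), (10, 1), (12, 9)] -> pick v6 -> 2
v14: WRITE b=5  (b history now [(1, 11), (2, 6), (4, 2), (7, 1), (11, 3), (13, 0), (14, 5)])
Read results in order: ['11', '6', '5', '1', '6', '1', '2', '8', '2']
NONE count = 0

Answer: 0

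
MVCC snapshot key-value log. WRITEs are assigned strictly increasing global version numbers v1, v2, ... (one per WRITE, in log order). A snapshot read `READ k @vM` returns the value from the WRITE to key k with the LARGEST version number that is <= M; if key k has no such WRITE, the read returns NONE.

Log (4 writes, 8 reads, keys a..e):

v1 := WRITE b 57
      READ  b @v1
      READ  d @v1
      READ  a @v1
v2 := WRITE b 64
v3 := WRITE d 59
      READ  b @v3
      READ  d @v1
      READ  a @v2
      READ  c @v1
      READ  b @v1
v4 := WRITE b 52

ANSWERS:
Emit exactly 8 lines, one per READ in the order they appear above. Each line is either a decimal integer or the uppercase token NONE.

v1: WRITE b=57  (b history now [(1, 57)])
READ b @v1: history=[(1, 57)] -> pick v1 -> 57
READ d @v1: history=[] -> no version <= 1 -> NONE
READ a @v1: history=[] -> no version <= 1 -> NONE
v2: WRITE b=64  (b history now [(1, 57), (2, 64)])
v3: WRITE d=59  (d history now [(3, 59)])
READ b @v3: history=[(1, 57), (2, 64)] -> pick v2 -> 64
READ d @v1: history=[(3, 59)] -> no version <= 1 -> NONE
READ a @v2: history=[] -> no version <= 2 -> NONE
READ c @v1: history=[] -> no version <= 1 -> NONE
READ b @v1: history=[(1, 57), (2, 64)] -> pick v1 -> 57
v4: WRITE b=52  (b history now [(1, 57), (2, 64), (4, 52)])

Answer: 57
NONE
NONE
64
NONE
NONE
NONE
57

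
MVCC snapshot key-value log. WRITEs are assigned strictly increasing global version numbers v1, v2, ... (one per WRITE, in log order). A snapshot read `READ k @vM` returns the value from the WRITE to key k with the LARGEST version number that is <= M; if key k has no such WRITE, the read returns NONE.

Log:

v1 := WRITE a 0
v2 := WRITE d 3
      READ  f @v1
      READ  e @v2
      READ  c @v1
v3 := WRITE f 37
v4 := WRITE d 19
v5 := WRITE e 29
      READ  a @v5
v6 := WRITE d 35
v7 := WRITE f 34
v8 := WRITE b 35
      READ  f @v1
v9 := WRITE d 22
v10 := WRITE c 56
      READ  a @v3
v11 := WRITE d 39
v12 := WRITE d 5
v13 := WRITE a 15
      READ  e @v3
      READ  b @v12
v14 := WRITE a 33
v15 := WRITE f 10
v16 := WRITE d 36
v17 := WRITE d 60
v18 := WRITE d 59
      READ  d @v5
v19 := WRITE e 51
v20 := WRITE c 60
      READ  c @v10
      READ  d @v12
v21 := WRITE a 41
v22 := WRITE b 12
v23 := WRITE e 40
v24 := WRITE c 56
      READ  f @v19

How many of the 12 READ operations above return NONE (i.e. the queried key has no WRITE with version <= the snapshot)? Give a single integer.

Answer: 5

Derivation:
v1: WRITE a=0  (a history now [(1, 0)])
v2: WRITE d=3  (d history now [(2, 3)])
READ f @v1: history=[] -> no version <= 1 -> NONE
READ e @v2: history=[] -> no version <= 2 -> NONE
READ c @v1: history=[] -> no version <= 1 -> NONE
v3: WRITE f=37  (f history now [(3, 37)])
v4: WRITE d=19  (d history now [(2, 3), (4, 19)])
v5: WRITE e=29  (e history now [(5, 29)])
READ a @v5: history=[(1, 0)] -> pick v1 -> 0
v6: WRITE d=35  (d history now [(2, 3), (4, 19), (6, 35)])
v7: WRITE f=34  (f history now [(3, 37), (7, 34)])
v8: WRITE b=35  (b history now [(8, 35)])
READ f @v1: history=[(3, 37), (7, 34)] -> no version <= 1 -> NONE
v9: WRITE d=22  (d history now [(2, 3), (4, 19), (6, 35), (9, 22)])
v10: WRITE c=56  (c history now [(10, 56)])
READ a @v3: history=[(1, 0)] -> pick v1 -> 0
v11: WRITE d=39  (d history now [(2, 3), (4, 19), (6, 35), (9, 22), (11, 39)])
v12: WRITE d=5  (d history now [(2, 3), (4, 19), (6, 35), (9, 22), (11, 39), (12, 5)])
v13: WRITE a=15  (a history now [(1, 0), (13, 15)])
READ e @v3: history=[(5, 29)] -> no version <= 3 -> NONE
READ b @v12: history=[(8, 35)] -> pick v8 -> 35
v14: WRITE a=33  (a history now [(1, 0), (13, 15), (14, 33)])
v15: WRITE f=10  (f history now [(3, 37), (7, 34), (15, 10)])
v16: WRITE d=36  (d history now [(2, 3), (4, 19), (6, 35), (9, 22), (11, 39), (12, 5), (16, 36)])
v17: WRITE d=60  (d history now [(2, 3), (4, 19), (6, 35), (9, 22), (11, 39), (12, 5), (16, 36), (17, 60)])
v18: WRITE d=59  (d history now [(2, 3), (4, 19), (6, 35), (9, 22), (11, 39), (12, 5), (16, 36), (17, 60), (18, 59)])
READ d @v5: history=[(2, 3), (4, 19), (6, 35), (9, 22), (11, 39), (12, 5), (16, 36), (17, 60), (18, 59)] -> pick v4 -> 19
v19: WRITE e=51  (e history now [(5, 29), (19, 51)])
v20: WRITE c=60  (c history now [(10, 56), (20, 60)])
READ c @v10: history=[(10, 56), (20, 60)] -> pick v10 -> 56
READ d @v12: history=[(2, 3), (4, 19), (6, 35), (9, 22), (11, 39), (12, 5), (16, 36), (17, 60), (18, 59)] -> pick v12 -> 5
v21: WRITE a=41  (a history now [(1, 0), (13, 15), (14, 33), (21, 41)])
v22: WRITE b=12  (b history now [(8, 35), (22, 12)])
v23: WRITE e=40  (e history now [(5, 29), (19, 51), (23, 40)])
v24: WRITE c=56  (c history now [(10, 56), (20, 60), (24, 56)])
READ f @v19: history=[(3, 37), (7, 34), (15, 10)] -> pick v15 -> 10
Read results in order: ['NONE', 'NONE', 'NONE', '0', 'NONE', '0', 'NONE', '35', '19', '56', '5', '10']
NONE count = 5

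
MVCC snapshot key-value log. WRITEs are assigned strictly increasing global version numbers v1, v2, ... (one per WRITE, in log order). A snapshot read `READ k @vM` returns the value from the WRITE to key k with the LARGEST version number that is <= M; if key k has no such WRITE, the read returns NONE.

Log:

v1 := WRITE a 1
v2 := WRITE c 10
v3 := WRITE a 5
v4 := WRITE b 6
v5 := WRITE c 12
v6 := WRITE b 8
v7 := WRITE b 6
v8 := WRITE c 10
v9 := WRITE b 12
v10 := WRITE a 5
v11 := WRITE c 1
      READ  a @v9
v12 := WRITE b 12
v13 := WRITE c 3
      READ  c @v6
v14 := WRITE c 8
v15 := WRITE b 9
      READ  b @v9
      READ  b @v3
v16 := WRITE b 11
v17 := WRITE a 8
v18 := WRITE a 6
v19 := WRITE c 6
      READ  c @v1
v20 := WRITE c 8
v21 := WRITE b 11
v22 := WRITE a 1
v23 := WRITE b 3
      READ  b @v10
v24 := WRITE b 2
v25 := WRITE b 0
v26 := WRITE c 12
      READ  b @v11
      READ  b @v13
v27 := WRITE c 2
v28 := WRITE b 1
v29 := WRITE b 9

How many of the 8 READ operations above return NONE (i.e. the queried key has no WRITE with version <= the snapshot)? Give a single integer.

Answer: 2

Derivation:
v1: WRITE a=1  (a history now [(1, 1)])
v2: WRITE c=10  (c history now [(2, 10)])
v3: WRITE a=5  (a history now [(1, 1), (3, 5)])
v4: WRITE b=6  (b history now [(4, 6)])
v5: WRITE c=12  (c history now [(2, 10), (5, 12)])
v6: WRITE b=8  (b history now [(4, 6), (6, 8)])
v7: WRITE b=6  (b history now [(4, 6), (6, 8), (7, 6)])
v8: WRITE c=10  (c history now [(2, 10), (5, 12), (8, 10)])
v9: WRITE b=12  (b history now [(4, 6), (6, 8), (7, 6), (9, 12)])
v10: WRITE a=5  (a history now [(1, 1), (3, 5), (10, 5)])
v11: WRITE c=1  (c history now [(2, 10), (5, 12), (8, 10), (11, 1)])
READ a @v9: history=[(1, 1), (3, 5), (10, 5)] -> pick v3 -> 5
v12: WRITE b=12  (b history now [(4, 6), (6, 8), (7, 6), (9, 12), (12, 12)])
v13: WRITE c=3  (c history now [(2, 10), (5, 12), (8, 10), (11, 1), (13, 3)])
READ c @v6: history=[(2, 10), (5, 12), (8, 10), (11, 1), (13, 3)] -> pick v5 -> 12
v14: WRITE c=8  (c history now [(2, 10), (5, 12), (8, 10), (11, 1), (13, 3), (14, 8)])
v15: WRITE b=9  (b history now [(4, 6), (6, 8), (7, 6), (9, 12), (12, 12), (15, 9)])
READ b @v9: history=[(4, 6), (6, 8), (7, 6), (9, 12), (12, 12), (15, 9)] -> pick v9 -> 12
READ b @v3: history=[(4, 6), (6, 8), (7, 6), (9, 12), (12, 12), (15, 9)] -> no version <= 3 -> NONE
v16: WRITE b=11  (b history now [(4, 6), (6, 8), (7, 6), (9, 12), (12, 12), (15, 9), (16, 11)])
v17: WRITE a=8  (a history now [(1, 1), (3, 5), (10, 5), (17, 8)])
v18: WRITE a=6  (a history now [(1, 1), (3, 5), (10, 5), (17, 8), (18, 6)])
v19: WRITE c=6  (c history now [(2, 10), (5, 12), (8, 10), (11, 1), (13, 3), (14, 8), (19, 6)])
READ c @v1: history=[(2, 10), (5, 12), (8, 10), (11, 1), (13, 3), (14, 8), (19, 6)] -> no version <= 1 -> NONE
v20: WRITE c=8  (c history now [(2, 10), (5, 12), (8, 10), (11, 1), (13, 3), (14, 8), (19, 6), (20, 8)])
v21: WRITE b=11  (b history now [(4, 6), (6, 8), (7, 6), (9, 12), (12, 12), (15, 9), (16, 11), (21, 11)])
v22: WRITE a=1  (a history now [(1, 1), (3, 5), (10, 5), (17, 8), (18, 6), (22, 1)])
v23: WRITE b=3  (b history now [(4, 6), (6, 8), (7, 6), (9, 12), (12, 12), (15, 9), (16, 11), (21, 11), (23, 3)])
READ b @v10: history=[(4, 6), (6, 8), (7, 6), (9, 12), (12, 12), (15, 9), (16, 11), (21, 11), (23, 3)] -> pick v9 -> 12
v24: WRITE b=2  (b history now [(4, 6), (6, 8), (7, 6), (9, 12), (12, 12), (15, 9), (16, 11), (21, 11), (23, 3), (24, 2)])
v25: WRITE b=0  (b history now [(4, 6), (6, 8), (7, 6), (9, 12), (12, 12), (15, 9), (16, 11), (21, 11), (23, 3), (24, 2), (25, 0)])
v26: WRITE c=12  (c history now [(2, 10), (5, 12), (8, 10), (11, 1), (13, 3), (14, 8), (19, 6), (20, 8), (26, 12)])
READ b @v11: history=[(4, 6), (6, 8), (7, 6), (9, 12), (12, 12), (15, 9), (16, 11), (21, 11), (23, 3), (24, 2), (25, 0)] -> pick v9 -> 12
READ b @v13: history=[(4, 6), (6, 8), (7, 6), (9, 12), (12, 12), (15, 9), (16, 11), (21, 11), (23, 3), (24, 2), (25, 0)] -> pick v12 -> 12
v27: WRITE c=2  (c history now [(2, 10), (5, 12), (8, 10), (11, 1), (13, 3), (14, 8), (19, 6), (20, 8), (26, 12), (27, 2)])
v28: WRITE b=1  (b history now [(4, 6), (6, 8), (7, 6), (9, 12), (12, 12), (15, 9), (16, 11), (21, 11), (23, 3), (24, 2), (25, 0), (28, 1)])
v29: WRITE b=9  (b history now [(4, 6), (6, 8), (7, 6), (9, 12), (12, 12), (15, 9), (16, 11), (21, 11), (23, 3), (24, 2), (25, 0), (28, 1), (29, 9)])
Read results in order: ['5', '12', '12', 'NONE', 'NONE', '12', '12', '12']
NONE count = 2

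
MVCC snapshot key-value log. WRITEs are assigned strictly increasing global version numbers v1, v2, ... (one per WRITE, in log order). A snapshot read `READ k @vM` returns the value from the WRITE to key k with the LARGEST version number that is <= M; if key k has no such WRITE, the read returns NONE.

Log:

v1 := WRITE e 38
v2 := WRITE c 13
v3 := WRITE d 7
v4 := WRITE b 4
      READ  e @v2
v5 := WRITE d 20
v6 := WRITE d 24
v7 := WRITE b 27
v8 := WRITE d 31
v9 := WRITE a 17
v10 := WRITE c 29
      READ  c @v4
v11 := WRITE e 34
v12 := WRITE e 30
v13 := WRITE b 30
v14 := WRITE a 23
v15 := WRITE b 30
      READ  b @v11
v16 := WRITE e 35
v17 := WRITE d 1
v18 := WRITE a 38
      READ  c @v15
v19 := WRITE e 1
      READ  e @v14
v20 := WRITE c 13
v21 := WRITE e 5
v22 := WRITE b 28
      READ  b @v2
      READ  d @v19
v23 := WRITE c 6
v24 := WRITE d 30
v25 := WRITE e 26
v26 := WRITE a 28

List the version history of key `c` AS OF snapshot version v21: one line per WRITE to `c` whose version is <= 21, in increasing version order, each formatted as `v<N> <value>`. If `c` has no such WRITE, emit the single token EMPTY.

Scan writes for key=c with version <= 21:
  v1 WRITE e 38 -> skip
  v2 WRITE c 13 -> keep
  v3 WRITE d 7 -> skip
  v4 WRITE b 4 -> skip
  v5 WRITE d 20 -> skip
  v6 WRITE d 24 -> skip
  v7 WRITE b 27 -> skip
  v8 WRITE d 31 -> skip
  v9 WRITE a 17 -> skip
  v10 WRITE c 29 -> keep
  v11 WRITE e 34 -> skip
  v12 WRITE e 30 -> skip
  v13 WRITE b 30 -> skip
  v14 WRITE a 23 -> skip
  v15 WRITE b 30 -> skip
  v16 WRITE e 35 -> skip
  v17 WRITE d 1 -> skip
  v18 WRITE a 38 -> skip
  v19 WRITE e 1 -> skip
  v20 WRITE c 13 -> keep
  v21 WRITE e 5 -> skip
  v22 WRITE b 28 -> skip
  v23 WRITE c 6 -> drop (> snap)
  v24 WRITE d 30 -> skip
  v25 WRITE e 26 -> skip
  v26 WRITE a 28 -> skip
Collected: [(2, 13), (10, 29), (20, 13)]

Answer: v2 13
v10 29
v20 13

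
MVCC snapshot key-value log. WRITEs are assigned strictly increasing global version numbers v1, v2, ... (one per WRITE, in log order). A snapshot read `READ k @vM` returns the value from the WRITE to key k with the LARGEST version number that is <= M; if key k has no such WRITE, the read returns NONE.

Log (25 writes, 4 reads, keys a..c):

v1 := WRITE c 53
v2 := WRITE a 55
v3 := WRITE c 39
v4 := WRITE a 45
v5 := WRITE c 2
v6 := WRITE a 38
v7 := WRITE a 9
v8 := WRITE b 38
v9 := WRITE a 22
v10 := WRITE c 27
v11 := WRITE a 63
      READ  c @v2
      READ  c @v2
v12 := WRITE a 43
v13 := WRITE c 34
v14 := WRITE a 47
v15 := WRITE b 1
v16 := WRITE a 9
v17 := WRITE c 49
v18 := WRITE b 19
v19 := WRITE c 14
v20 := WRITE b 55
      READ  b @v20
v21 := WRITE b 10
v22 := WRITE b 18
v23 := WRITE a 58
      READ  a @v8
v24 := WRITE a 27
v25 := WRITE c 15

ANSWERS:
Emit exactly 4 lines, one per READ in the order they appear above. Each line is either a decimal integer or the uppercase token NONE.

v1: WRITE c=53  (c history now [(1, 53)])
v2: WRITE a=55  (a history now [(2, 55)])
v3: WRITE c=39  (c history now [(1, 53), (3, 39)])
v4: WRITE a=45  (a history now [(2, 55), (4, 45)])
v5: WRITE c=2  (c history now [(1, 53), (3, 39), (5, 2)])
v6: WRITE a=38  (a history now [(2, 55), (4, 45), (6, 38)])
v7: WRITE a=9  (a history now [(2, 55), (4, 45), (6, 38), (7, 9)])
v8: WRITE b=38  (b history now [(8, 38)])
v9: WRITE a=22  (a history now [(2, 55), (4, 45), (6, 38), (7, 9), (9, 22)])
v10: WRITE c=27  (c history now [(1, 53), (3, 39), (5, 2), (10, 27)])
v11: WRITE a=63  (a history now [(2, 55), (4, 45), (6, 38), (7, 9), (9, 22), (11, 63)])
READ c @v2: history=[(1, 53), (3, 39), (5, 2), (10, 27)] -> pick v1 -> 53
READ c @v2: history=[(1, 53), (3, 39), (5, 2), (10, 27)] -> pick v1 -> 53
v12: WRITE a=43  (a history now [(2, 55), (4, 45), (6, 38), (7, 9), (9, 22), (11, 63), (12, 43)])
v13: WRITE c=34  (c history now [(1, 53), (3, 39), (5, 2), (10, 27), (13, 34)])
v14: WRITE a=47  (a history now [(2, 55), (4, 45), (6, 38), (7, 9), (9, 22), (11, 63), (12, 43), (14, 47)])
v15: WRITE b=1  (b history now [(8, 38), (15, 1)])
v16: WRITE a=9  (a history now [(2, 55), (4, 45), (6, 38), (7, 9), (9, 22), (11, 63), (12, 43), (14, 47), (16, 9)])
v17: WRITE c=49  (c history now [(1, 53), (3, 39), (5, 2), (10, 27), (13, 34), (17, 49)])
v18: WRITE b=19  (b history now [(8, 38), (15, 1), (18, 19)])
v19: WRITE c=14  (c history now [(1, 53), (3, 39), (5, 2), (10, 27), (13, 34), (17, 49), (19, 14)])
v20: WRITE b=55  (b history now [(8, 38), (15, 1), (18, 19), (20, 55)])
READ b @v20: history=[(8, 38), (15, 1), (18, 19), (20, 55)] -> pick v20 -> 55
v21: WRITE b=10  (b history now [(8, 38), (15, 1), (18, 19), (20, 55), (21, 10)])
v22: WRITE b=18  (b history now [(8, 38), (15, 1), (18, 19), (20, 55), (21, 10), (22, 18)])
v23: WRITE a=58  (a history now [(2, 55), (4, 45), (6, 38), (7, 9), (9, 22), (11, 63), (12, 43), (14, 47), (16, 9), (23, 58)])
READ a @v8: history=[(2, 55), (4, 45), (6, 38), (7, 9), (9, 22), (11, 63), (12, 43), (14, 47), (16, 9), (23, 58)] -> pick v7 -> 9
v24: WRITE a=27  (a history now [(2, 55), (4, 45), (6, 38), (7, 9), (9, 22), (11, 63), (12, 43), (14, 47), (16, 9), (23, 58), (24, 27)])
v25: WRITE c=15  (c history now [(1, 53), (3, 39), (5, 2), (10, 27), (13, 34), (17, 49), (19, 14), (25, 15)])

Answer: 53
53
55
9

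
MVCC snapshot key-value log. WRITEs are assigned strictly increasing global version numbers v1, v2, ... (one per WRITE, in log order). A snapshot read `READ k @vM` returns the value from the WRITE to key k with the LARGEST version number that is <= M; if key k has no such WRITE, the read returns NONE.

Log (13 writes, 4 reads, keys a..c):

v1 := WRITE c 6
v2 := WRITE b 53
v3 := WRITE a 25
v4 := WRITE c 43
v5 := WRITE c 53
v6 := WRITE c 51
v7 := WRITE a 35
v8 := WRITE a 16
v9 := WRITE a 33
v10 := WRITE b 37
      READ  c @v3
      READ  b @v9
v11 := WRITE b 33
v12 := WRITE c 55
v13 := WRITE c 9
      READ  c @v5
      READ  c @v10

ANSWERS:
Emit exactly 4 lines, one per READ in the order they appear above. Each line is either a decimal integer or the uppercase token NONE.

v1: WRITE c=6  (c history now [(1, 6)])
v2: WRITE b=53  (b history now [(2, 53)])
v3: WRITE a=25  (a history now [(3, 25)])
v4: WRITE c=43  (c history now [(1, 6), (4, 43)])
v5: WRITE c=53  (c history now [(1, 6), (4, 43), (5, 53)])
v6: WRITE c=51  (c history now [(1, 6), (4, 43), (5, 53), (6, 51)])
v7: WRITE a=35  (a history now [(3, 25), (7, 35)])
v8: WRITE a=16  (a history now [(3, 25), (7, 35), (8, 16)])
v9: WRITE a=33  (a history now [(3, 25), (7, 35), (8, 16), (9, 33)])
v10: WRITE b=37  (b history now [(2, 53), (10, 37)])
READ c @v3: history=[(1, 6), (4, 43), (5, 53), (6, 51)] -> pick v1 -> 6
READ b @v9: history=[(2, 53), (10, 37)] -> pick v2 -> 53
v11: WRITE b=33  (b history now [(2, 53), (10, 37), (11, 33)])
v12: WRITE c=55  (c history now [(1, 6), (4, 43), (5, 53), (6, 51), (12, 55)])
v13: WRITE c=9  (c history now [(1, 6), (4, 43), (5, 53), (6, 51), (12, 55), (13, 9)])
READ c @v5: history=[(1, 6), (4, 43), (5, 53), (6, 51), (12, 55), (13, 9)] -> pick v5 -> 53
READ c @v10: history=[(1, 6), (4, 43), (5, 53), (6, 51), (12, 55), (13, 9)] -> pick v6 -> 51

Answer: 6
53
53
51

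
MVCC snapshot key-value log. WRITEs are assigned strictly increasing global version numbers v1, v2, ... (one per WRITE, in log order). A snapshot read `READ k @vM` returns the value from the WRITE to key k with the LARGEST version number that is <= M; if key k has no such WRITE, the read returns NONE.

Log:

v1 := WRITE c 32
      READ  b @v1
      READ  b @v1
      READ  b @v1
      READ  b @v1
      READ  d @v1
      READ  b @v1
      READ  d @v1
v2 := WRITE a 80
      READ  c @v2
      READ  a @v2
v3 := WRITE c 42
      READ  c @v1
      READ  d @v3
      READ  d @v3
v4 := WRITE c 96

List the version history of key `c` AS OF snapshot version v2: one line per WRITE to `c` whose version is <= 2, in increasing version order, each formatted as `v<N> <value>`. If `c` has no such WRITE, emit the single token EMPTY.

Answer: v1 32

Derivation:
Scan writes for key=c with version <= 2:
  v1 WRITE c 32 -> keep
  v2 WRITE a 80 -> skip
  v3 WRITE c 42 -> drop (> snap)
  v4 WRITE c 96 -> drop (> snap)
Collected: [(1, 32)]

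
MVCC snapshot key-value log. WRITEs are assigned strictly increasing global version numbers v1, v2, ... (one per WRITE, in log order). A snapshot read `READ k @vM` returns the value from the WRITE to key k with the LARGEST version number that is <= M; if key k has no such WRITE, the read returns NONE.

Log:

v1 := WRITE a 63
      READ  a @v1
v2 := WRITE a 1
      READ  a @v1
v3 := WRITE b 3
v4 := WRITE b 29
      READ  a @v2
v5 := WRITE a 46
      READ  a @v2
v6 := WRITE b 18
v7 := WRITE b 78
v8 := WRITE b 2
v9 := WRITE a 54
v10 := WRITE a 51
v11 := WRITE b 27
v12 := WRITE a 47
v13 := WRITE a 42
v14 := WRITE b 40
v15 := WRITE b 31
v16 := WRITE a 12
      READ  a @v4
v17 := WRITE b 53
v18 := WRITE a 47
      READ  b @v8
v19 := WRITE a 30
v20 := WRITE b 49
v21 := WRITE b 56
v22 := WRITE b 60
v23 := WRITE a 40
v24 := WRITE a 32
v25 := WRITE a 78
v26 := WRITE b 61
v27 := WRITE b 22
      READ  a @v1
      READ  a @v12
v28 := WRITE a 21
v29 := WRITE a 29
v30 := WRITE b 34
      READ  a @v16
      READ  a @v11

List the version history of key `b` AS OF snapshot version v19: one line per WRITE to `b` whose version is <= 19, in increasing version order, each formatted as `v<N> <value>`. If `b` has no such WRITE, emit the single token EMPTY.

Answer: v3 3
v4 29
v6 18
v7 78
v8 2
v11 27
v14 40
v15 31
v17 53

Derivation:
Scan writes for key=b with version <= 19:
  v1 WRITE a 63 -> skip
  v2 WRITE a 1 -> skip
  v3 WRITE b 3 -> keep
  v4 WRITE b 29 -> keep
  v5 WRITE a 46 -> skip
  v6 WRITE b 18 -> keep
  v7 WRITE b 78 -> keep
  v8 WRITE b 2 -> keep
  v9 WRITE a 54 -> skip
  v10 WRITE a 51 -> skip
  v11 WRITE b 27 -> keep
  v12 WRITE a 47 -> skip
  v13 WRITE a 42 -> skip
  v14 WRITE b 40 -> keep
  v15 WRITE b 31 -> keep
  v16 WRITE a 12 -> skip
  v17 WRITE b 53 -> keep
  v18 WRITE a 47 -> skip
  v19 WRITE a 30 -> skip
  v20 WRITE b 49 -> drop (> snap)
  v21 WRITE b 56 -> drop (> snap)
  v22 WRITE b 60 -> drop (> snap)
  v23 WRITE a 40 -> skip
  v24 WRITE a 32 -> skip
  v25 WRITE a 78 -> skip
  v26 WRITE b 61 -> drop (> snap)
  v27 WRITE b 22 -> drop (> snap)
  v28 WRITE a 21 -> skip
  v29 WRITE a 29 -> skip
  v30 WRITE b 34 -> drop (> snap)
Collected: [(3, 3), (4, 29), (6, 18), (7, 78), (8, 2), (11, 27), (14, 40), (15, 31), (17, 53)]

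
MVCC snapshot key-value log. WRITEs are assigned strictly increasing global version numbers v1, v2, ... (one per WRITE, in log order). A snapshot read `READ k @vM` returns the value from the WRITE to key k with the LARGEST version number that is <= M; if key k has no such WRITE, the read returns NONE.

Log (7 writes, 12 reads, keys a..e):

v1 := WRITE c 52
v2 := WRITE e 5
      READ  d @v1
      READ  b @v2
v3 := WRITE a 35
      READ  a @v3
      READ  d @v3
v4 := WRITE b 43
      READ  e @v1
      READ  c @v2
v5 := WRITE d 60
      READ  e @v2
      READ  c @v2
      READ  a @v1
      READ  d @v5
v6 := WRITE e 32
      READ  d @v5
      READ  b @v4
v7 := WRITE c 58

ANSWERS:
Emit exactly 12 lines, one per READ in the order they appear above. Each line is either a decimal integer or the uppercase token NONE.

v1: WRITE c=52  (c history now [(1, 52)])
v2: WRITE e=5  (e history now [(2, 5)])
READ d @v1: history=[] -> no version <= 1 -> NONE
READ b @v2: history=[] -> no version <= 2 -> NONE
v3: WRITE a=35  (a history now [(3, 35)])
READ a @v3: history=[(3, 35)] -> pick v3 -> 35
READ d @v3: history=[] -> no version <= 3 -> NONE
v4: WRITE b=43  (b history now [(4, 43)])
READ e @v1: history=[(2, 5)] -> no version <= 1 -> NONE
READ c @v2: history=[(1, 52)] -> pick v1 -> 52
v5: WRITE d=60  (d history now [(5, 60)])
READ e @v2: history=[(2, 5)] -> pick v2 -> 5
READ c @v2: history=[(1, 52)] -> pick v1 -> 52
READ a @v1: history=[(3, 35)] -> no version <= 1 -> NONE
READ d @v5: history=[(5, 60)] -> pick v5 -> 60
v6: WRITE e=32  (e history now [(2, 5), (6, 32)])
READ d @v5: history=[(5, 60)] -> pick v5 -> 60
READ b @v4: history=[(4, 43)] -> pick v4 -> 43
v7: WRITE c=58  (c history now [(1, 52), (7, 58)])

Answer: NONE
NONE
35
NONE
NONE
52
5
52
NONE
60
60
43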